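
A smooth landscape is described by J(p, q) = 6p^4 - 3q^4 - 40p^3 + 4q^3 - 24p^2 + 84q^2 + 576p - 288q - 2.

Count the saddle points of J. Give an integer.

J separates as a function of p plus a function of q, so ∇J=0 decouples.
∂J/∂p = 24(p - 4)(p - 3)(p + 2) = 0 at p ∈ {-2, 3, 4}; ∂J/∂q = -12(q - 3)(q - 2)(q + 4) = 0 at q ∈ {-4, 2, 3}.
The Hessian is diagonal: diag(J_pp, J_qq). Second derivatives: J_pp(-2)=720, J_pp(3)=-120, J_pp(4)=144; J_qq(-4)=-504, J_qq(2)=72, J_qq(3)=-84.
Saddle points occur where the two diagonal entries have opposite signs: (-2, -4), (-2, 3), (3, 2), (4, -4), (4, 3). Count: 5.

5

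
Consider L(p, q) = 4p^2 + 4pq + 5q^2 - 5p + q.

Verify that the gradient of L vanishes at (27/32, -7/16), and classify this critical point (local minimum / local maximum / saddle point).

local minimum

∇L = (8p + 4q - 5, 4p + 10q + 1); substituting (27/32, -7/16) gives ∇L = (0, 0), so (27/32, -7/16) is indeed a critical point.
The Hessian of L is constant: H = [[8, 4], [4, 10]].
det(H) = 8·10 − 4² = 64.
det(H) > 0 and tr(H) = 18 > 0, so H is positive definite and the point is a local minimum.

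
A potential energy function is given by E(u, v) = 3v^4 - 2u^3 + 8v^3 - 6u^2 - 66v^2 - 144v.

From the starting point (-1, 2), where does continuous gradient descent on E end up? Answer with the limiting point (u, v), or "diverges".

E is separable, so gradient descent decouples: u follows -∂E/∂u, v follows -∂E/∂v.
∂E/∂u = -6u(u + 2); at u=-1 this is 6, so u decreases.
∂E/∂v = 12(v - 3)(v + 1)(v + 4); at v=2 this is -216, so v increases.
u converges to its nearest critical value -2 (a local min of the u-part); v converges to 3. The iterate converges to (-2, 3).

(-2, 3)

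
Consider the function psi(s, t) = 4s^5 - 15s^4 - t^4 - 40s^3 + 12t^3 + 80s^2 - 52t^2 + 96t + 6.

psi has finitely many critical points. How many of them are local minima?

psi separates as a function of s plus a function of t, so ∇psi=0 decouples.
∂psi/∂s = 20s(s - 4)(s - 1)(s + 2) = 0 at s ∈ {-2, 0, 1, 4}; ∂psi/∂t = -4(t - 4)(t - 3)(t - 2) = 0 at t ∈ {2, 3, 4}.
The Hessian is diagonal: diag(psi_ss, psi_tt). Second derivatives: psi_ss(-2)=-720, psi_ss(0)=160, psi_ss(1)=-180, psi_ss(4)=1440; psi_tt(2)=-8, psi_tt(3)=4, psi_tt(4)=-8.
Local minima occur where both diagonal entries positive: (0, 3), (4, 3). Count: 2.

2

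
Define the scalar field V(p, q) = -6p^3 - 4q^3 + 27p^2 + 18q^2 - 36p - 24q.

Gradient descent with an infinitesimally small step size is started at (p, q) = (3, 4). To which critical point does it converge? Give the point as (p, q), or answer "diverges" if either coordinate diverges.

diverges

V is separable, so gradient descent decouples: p follows -∂V/∂p, q follows -∂V/∂q.
∂V/∂p = -18(p - 2)(p - 1); at p=3 this is -36, so p increases.
∂V/∂q = -12(q - 2)(q - 1); at q=4 this is -72, so q increases.
The p-coordinate has no critical point in that direction and runs off to infinity.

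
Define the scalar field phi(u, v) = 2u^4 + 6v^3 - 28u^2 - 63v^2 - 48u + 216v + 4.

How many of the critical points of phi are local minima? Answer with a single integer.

phi separates as a function of u plus a function of v, so ∇phi=0 decouples.
∂phi/∂u = 8(u - 3)(u + 1)(u + 2) = 0 at u ∈ {-2, -1, 3}; ∂phi/∂v = 18(v - 4)(v - 3) = 0 at v ∈ {3, 4}.
The Hessian is diagonal: diag(phi_uu, phi_vv). Second derivatives: phi_uu(-2)=40, phi_uu(-1)=-32, phi_uu(3)=160; phi_vv(3)=-18, phi_vv(4)=18.
Local minima occur where both diagonal entries positive: (-2, 4), (3, 4). Count: 2.

2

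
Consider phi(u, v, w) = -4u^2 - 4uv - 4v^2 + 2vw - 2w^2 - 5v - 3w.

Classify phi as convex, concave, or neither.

concave

phi is quadratic, so its Hessian is the constant matrix H = [[-8, -4, 0], [-4, -8, 2], [0, 2, -4]].
Leading principal minors: -8, 48, -160.
Signs alternate −, +, − ⇒ H ≺ 0 ⇒ concave.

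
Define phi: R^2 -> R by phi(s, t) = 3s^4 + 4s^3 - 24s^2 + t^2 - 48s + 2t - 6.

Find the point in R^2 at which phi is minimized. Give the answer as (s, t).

(2, -1)

phi(s,t) separates as P(s) + Q(t) − 6, so its minimum is min P + min Q − 6.
P'(s) = 12(s - 2)(s + 1)(s + 2) vanishes at s ∈ {-2, -1, 2}; Q'(t) = 2(t + 1) vanishes at t ∈ {-1}.
Local minima of P (where P''>0): P(-2)=16, P(2)=-112. Local minima of Q: Q(-1)=-1.
So the global minimum of phi is P(2) + Q(-1) − 6 = -112 − 1 − 6 = -119, attained at (2, -1).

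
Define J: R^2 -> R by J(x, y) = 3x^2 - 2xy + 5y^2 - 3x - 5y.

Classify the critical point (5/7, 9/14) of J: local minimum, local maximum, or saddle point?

The Hessian of J is constant: H = [[6, -2], [-2, 10]].
det(H) = 6·10 − (-2)² = 56.
det(H) > 0 and tr(H) = 16 > 0, so H is positive definite and the point is a local minimum.

local minimum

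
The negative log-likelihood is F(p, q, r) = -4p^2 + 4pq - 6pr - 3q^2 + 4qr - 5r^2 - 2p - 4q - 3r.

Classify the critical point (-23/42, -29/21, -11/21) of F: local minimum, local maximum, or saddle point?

The Hessian is constant: H = [[-8, 4, -6], [4, -6, 4], [-6, 4, -10]].
Leading principal minors: Δ₁ = -8, Δ₂ = 32, Δ₃ = -168.
The minors alternate sign starting negative (−, +, −), so H is negative definite: a local maximum.

local maximum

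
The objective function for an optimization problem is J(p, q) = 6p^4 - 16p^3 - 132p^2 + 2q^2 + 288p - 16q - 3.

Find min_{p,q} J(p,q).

J(p,q) separates as A(p) + B(q) − 3, so its minimum is min A + min B − 3.
A'(p) = 24(p - 4)(p - 1)(p + 3) vanishes at p ∈ {-3, 1, 4}; B'(q) = 4q - 16 vanishes at q ∈ {4}.
Local minima of A (where A''>0): A(-3)=-1134, A(4)=-448. Local minima of B: B(4)=-32.
So the global minimum of J is A(-3) + B(4) − 3 = -1134 − 32 − 3 = -1169, attained at (-3, 4).

-1169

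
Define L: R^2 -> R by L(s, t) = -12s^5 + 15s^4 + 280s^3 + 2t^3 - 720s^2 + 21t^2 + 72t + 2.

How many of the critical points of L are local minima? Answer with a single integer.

L separates as a function of s plus a function of t, so ∇L=0 decouples.
∂L/∂s = -60s(s - 3)(s - 2)(s + 4) = 0 at s ∈ {-4, 0, 2, 3}; ∂L/∂t = 6(t + 3)(t + 4) = 0 at t ∈ {-4, -3}.
The Hessian is diagonal: diag(L_ss, L_tt). Second derivatives: L_ss(-4)=10080, L_ss(0)=-1440, L_ss(2)=720, L_ss(3)=-1260; L_tt(-4)=-6, L_tt(-3)=6.
Local minima occur where both diagonal entries positive: (-4, -3), (2, -3). Count: 2.

2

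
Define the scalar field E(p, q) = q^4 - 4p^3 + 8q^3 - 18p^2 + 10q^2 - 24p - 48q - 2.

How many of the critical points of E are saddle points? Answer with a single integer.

3

E separates as a function of p plus a function of q, so ∇E=0 decouples.
∂E/∂p = -12(p + 1)(p + 2) = 0 at p ∈ {-2, -1}; ∂E/∂q = 4(q - 1)(q + 3)(q + 4) = 0 at q ∈ {-4, -3, 1}.
The Hessian is diagonal: diag(E_pp, E_qq). Second derivatives: E_pp(-2)=12, E_pp(-1)=-12; E_qq(-4)=20, E_qq(-3)=-16, E_qq(1)=80.
Saddle points occur where the two diagonal entries have opposite signs: (-2, -3), (-1, -4), (-1, 1). Count: 3.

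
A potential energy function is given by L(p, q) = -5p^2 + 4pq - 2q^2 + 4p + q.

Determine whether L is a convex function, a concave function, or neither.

L is quadratic, so its Hessian is the constant matrix H = [[-10, 4], [4, -4]].
det(H) = 24, tr(H) = -14.
det(H) > 0 and tr(H) < 0, so H is negative definite everywhere: concave.

concave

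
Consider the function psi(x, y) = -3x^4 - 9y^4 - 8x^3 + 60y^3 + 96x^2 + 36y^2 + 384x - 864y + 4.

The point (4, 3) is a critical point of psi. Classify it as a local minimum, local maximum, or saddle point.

The mixed partial ∂²psi/∂x∂y is 0, so the Hessian at any point is diag(psi_xx, psi_yy) = diag(12(-3x^2 - 4x + 16), 36(-3y^2 + 10y + 2)).
At (4, 3): H = diag(-576, 180).
The eigenvalues have opposite signs, so H is indefinite: a saddle point.

saddle point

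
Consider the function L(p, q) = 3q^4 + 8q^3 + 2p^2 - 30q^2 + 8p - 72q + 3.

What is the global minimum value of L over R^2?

L(p,q) separates as A(p) + B(q) + 3, so its minimum is min A + min B + 3.
A'(p) = 4p + 8 vanishes at p ∈ {-2}; B'(q) = 12(q - 2)(q + 1)(q + 3) vanishes at q ∈ {-3, -1, 2}.
Local minima of A (where A''>0): A(-2)=-8. Local minima of B: B(-3)=-27, B(2)=-152.
So the global minimum of L is A(-2) + B(2) + 3 = -8 − 152 + 3 = -157, attained at (-2, 2).

-157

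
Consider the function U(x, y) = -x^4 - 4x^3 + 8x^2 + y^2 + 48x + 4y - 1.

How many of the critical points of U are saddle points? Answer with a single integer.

U separates as a function of x plus a function of y, so ∇U=0 decouples.
∂U/∂x = -4(x - 2)(x + 2)(x + 3) = 0 at x ∈ {-3, -2, 2}; ∂U/∂y = 2(y + 2) = 0 at y ∈ {-2}.
The Hessian is diagonal: diag(U_xx, U_yy). Second derivatives: U_xx(-3)=-20, U_xx(-2)=16, U_xx(2)=-80; U_yy(-2)=2.
Saddle points occur where the two diagonal entries have opposite signs: (-3, -2), (2, -2). Count: 2.

2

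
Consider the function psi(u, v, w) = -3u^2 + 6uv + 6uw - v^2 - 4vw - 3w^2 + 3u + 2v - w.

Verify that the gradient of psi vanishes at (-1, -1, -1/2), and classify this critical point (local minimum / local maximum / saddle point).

∇psi = (-6u + 6v + 6w + 3, 6u - 2v - 4w + 2, 6u - 4v - 6w - 1); substituting (-1, -1, -1/2) gives ∇psi = (0, 0, 0), so (-1, -1, -1/2) is indeed a critical point.
The Hessian is constant: H = [[-6, 6, 6], [6, -2, -4], [6, -4, -6]].
Leading principal minors: Δ₁ = -6, Δ₂ = -24, Δ₃ = 24.
The minors fit neither the all-positive nor the alternating-sign pattern, so H is indefinite: a saddle point.

saddle point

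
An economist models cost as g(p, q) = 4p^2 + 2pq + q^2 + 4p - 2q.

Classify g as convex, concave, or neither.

g is quadratic, so its Hessian is the constant matrix H = [[8, 2], [2, 2]].
det(H) = 12, tr(H) = 10.
det(H) > 0 and tr(H) > 0, so H is positive definite everywhere: convex.

convex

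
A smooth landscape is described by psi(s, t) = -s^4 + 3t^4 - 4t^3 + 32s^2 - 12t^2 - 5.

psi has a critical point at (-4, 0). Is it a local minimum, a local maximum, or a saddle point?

The mixed partial ∂²psi/∂s∂t is 0, so the Hessian at any point is diag(psi_ss, psi_tt) = diag(4(-3s^2 + 16), 12(3t^2 - 2t - 2)).
At (-4, 0): H = diag(-128, -24).
Both eigenvalues are negative, so H is negative definite: a local maximum.

local maximum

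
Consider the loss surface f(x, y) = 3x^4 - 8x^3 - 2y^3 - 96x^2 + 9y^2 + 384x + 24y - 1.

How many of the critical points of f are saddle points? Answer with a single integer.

f separates as a function of x plus a function of y, so ∇f=0 decouples.
∂f/∂x = 12(x - 4)(x - 2)(x + 4) = 0 at x ∈ {-4, 2, 4}; ∂f/∂y = -6(y - 4)(y + 1) = 0 at y ∈ {-1, 4}.
The Hessian is diagonal: diag(f_xx, f_yy). Second derivatives: f_xx(-4)=576, f_xx(2)=-144, f_xx(4)=192; f_yy(-1)=30, f_yy(4)=-30.
Saddle points occur where the two diagonal entries have opposite signs: (-4, 4), (2, -1), (4, 4). Count: 3.

3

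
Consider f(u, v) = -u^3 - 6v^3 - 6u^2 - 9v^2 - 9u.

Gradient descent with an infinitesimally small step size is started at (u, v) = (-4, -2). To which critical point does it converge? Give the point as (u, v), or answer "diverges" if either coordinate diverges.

(-3, -1)

f is separable, so gradient descent decouples: u follows -∂f/∂u, v follows -∂f/∂v.
∂f/∂u = -3(u + 1)(u + 3); at u=-4 this is -9, so u increases.
∂f/∂v = -18v(v + 1); at v=-2 this is -36, so v increases.
u converges to its nearest critical value -3 (a local min of the u-part); v converges to -1. The iterate converges to (-3, -1).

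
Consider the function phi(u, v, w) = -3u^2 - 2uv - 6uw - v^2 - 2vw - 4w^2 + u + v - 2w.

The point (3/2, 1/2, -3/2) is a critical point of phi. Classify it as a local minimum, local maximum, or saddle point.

local maximum

The Hessian is constant: H = [[-6, -2, -6], [-2, -2, -2], [-6, -2, -8]].
Leading principal minors: Δ₁ = -6, Δ₂ = 8, Δ₃ = -16.
The minors alternate sign starting negative (−, +, −), so H is negative definite: a local maximum.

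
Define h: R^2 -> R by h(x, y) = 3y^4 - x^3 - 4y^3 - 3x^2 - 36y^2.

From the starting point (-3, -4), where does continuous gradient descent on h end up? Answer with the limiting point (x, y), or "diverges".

h is separable, so gradient descent decouples: x follows -∂h/∂x, y follows -∂h/∂y.
∂h/∂x = -3x(x + 2); at x=-3 this is -9, so x increases.
∂h/∂y = 12y(y - 3)(y + 2); at y=-4 this is -672, so y increases.
x converges to its nearest critical value -2 (a local min of the x-part); y converges to -2. The iterate converges to (-2, -2).

(-2, -2)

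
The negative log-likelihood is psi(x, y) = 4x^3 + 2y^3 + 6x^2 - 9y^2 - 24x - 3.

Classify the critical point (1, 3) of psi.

The mixed partial ∂²psi/∂x∂y is 0, so the Hessian at any point is diag(psi_xx, psi_yy) = diag(12(2x + 1), 6(2y - 3)).
At (1, 3): H = diag(36, 18).
Both eigenvalues are positive, so H is positive definite: a local minimum.

local minimum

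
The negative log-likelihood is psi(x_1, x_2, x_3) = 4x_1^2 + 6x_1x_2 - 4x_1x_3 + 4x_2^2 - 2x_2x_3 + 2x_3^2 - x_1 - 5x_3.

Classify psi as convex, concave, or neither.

convex

psi is quadratic, so its Hessian is the constant matrix H = [[8, 6, -4], [6, 8, -2], [-4, -2, 4]].
Leading principal minors: 8, 28, 48.
All positive ⇒ H ≻ 0 ⇒ convex.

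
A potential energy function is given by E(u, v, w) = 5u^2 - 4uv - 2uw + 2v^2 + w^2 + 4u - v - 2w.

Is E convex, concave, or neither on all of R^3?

convex

E is quadratic, so its Hessian is the constant matrix H = [[10, -4, -2], [-4, 4, 0], [-2, 0, 2]].
Leading principal minors: 10, 24, 32.
All positive ⇒ H ≻ 0 ⇒ convex.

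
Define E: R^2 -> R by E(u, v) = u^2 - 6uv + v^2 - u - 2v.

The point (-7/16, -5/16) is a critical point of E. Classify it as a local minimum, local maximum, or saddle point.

The Hessian of E is constant: H = [[2, -6], [-6, 2]].
det(H) = 2·2 − (-6)² = -32.
Since det(H) < 0, H is indefinite and the critical point is a saddle point.

saddle point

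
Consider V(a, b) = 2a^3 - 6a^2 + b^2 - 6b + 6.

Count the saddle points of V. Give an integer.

V separates as a function of a plus a function of b, so ∇V=0 decouples.
∂V/∂a = 6a(a - 2) = 0 at a ∈ {0, 2}; ∂V/∂b = 2(b - 3) = 0 at b ∈ {3}.
The Hessian is diagonal: diag(V_aa, V_bb). Second derivatives: V_aa(0)=-12, V_aa(2)=12; V_bb(3)=2.
Saddle points occur where the two diagonal entries have opposite signs: (0, 3). Count: 1.

1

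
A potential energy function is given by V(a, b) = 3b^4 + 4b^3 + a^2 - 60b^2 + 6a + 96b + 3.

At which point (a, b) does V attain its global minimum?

V(a,b) separates as P(a) + Q(b) + 3, so its minimum is min P + min Q + 3.
P'(a) = 2a + 6 vanishes at a ∈ {-3}; Q'(b) = 12(b - 2)(b - 1)(b + 4) vanishes at b ∈ {-4, 1, 2}.
Local minima of P (where P''>0): P(-3)=-9. Local minima of Q: Q(-4)=-832, Q(2)=32.
So the global minimum of V is P(-3) + Q(-4) + 3 = -9 − 832 + 3 = -838, attained at (-3, -4).

(-3, -4)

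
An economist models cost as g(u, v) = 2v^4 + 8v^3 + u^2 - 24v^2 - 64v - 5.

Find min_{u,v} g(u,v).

-133

g(u,v) separates as P(u) + Q(v) − 5, so its minimum is min P + min Q − 5.
P'(u) = 2u vanishes at u ∈ {0}; Q'(v) = 8(v - 2)(v + 1)(v + 4) vanishes at v ∈ {-4, -1, 2}.
Local minima of P (where P''>0): P(0)=0. Local minima of Q: Q(-4)=-128, Q(2)=-128.
So the global minimum of g is P(0) + Q(-4) − 5 = 0 − 128 − 5 = -133, attained at (0, -4).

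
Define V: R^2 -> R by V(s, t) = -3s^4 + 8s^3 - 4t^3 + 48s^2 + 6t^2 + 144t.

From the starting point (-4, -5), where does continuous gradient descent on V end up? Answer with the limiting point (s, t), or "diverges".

V is separable, so gradient descent decouples: s follows -∂V/∂s, t follows -∂V/∂t.
∂V/∂s = -12s(s - 4)(s + 2); at s=-4 this is 768, so s decreases.
∂V/∂t = -12(t - 4)(t + 3); at t=-5 this is -216, so t increases.
The s-coordinate has no critical point in that direction and runs off to infinity.

diverges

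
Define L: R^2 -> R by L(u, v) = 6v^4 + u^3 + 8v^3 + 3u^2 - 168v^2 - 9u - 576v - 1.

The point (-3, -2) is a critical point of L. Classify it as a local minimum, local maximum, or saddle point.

local maximum

The mixed partial ∂²L/∂u∂v is 0, so the Hessian at any point is diag(L_uu, L_vv) = diag(6(u + 1), 24(3v^2 + 2v - 14)).
At (-3, -2): H = diag(-12, -144).
Both eigenvalues are negative, so H is negative definite: a local maximum.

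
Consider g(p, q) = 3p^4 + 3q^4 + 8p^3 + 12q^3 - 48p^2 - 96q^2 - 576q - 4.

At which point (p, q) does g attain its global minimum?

g(p,q) separates as A(p) + B(q) − 4, so its minimum is min A + min B − 4.
A'(p) = 12p(p - 2)(p + 4) vanishes at p ∈ {-4, 0, 2}; B'(q) = 12(q - 4)(q + 3)(q + 4) vanishes at q ∈ {-4, -3, 4}.
Local minima of A (where A''>0): A(-4)=-512, A(2)=-80. Local minima of B: B(-4)=768, B(4)=-2304.
So the global minimum of g is A(-4) + B(4) − 4 = -512 − 2304 − 4 = -2820, attained at (-4, 4).

(-4, 4)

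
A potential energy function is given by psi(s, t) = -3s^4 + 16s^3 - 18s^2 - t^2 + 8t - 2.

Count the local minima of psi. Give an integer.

0

psi separates as a function of s plus a function of t, so ∇psi=0 decouples.
∂psi/∂s = -12s(s - 3)(s - 1) = 0 at s ∈ {0, 1, 3}; ∂psi/∂t = -2(t - 4) = 0 at t ∈ {4}.
The Hessian is diagonal: diag(psi_ss, psi_tt). Second derivatives: psi_ss(0)=-36, psi_ss(1)=24, psi_ss(3)=-72; psi_tt(4)=-2.
Local minima occur where both diagonal entries positive: none. Count: 0.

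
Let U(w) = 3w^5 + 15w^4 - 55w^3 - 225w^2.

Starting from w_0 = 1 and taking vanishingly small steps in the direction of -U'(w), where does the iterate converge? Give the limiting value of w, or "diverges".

U'(w) = 15w(w - 3)(w + 2)(w + 5), so U'(1) = -540.
Gradient descent moves in the -U' direction, i.e. w is increasing.
The nearest critical point in that direction is w = 3, where U'' = 1800 > 0 (a local minimum). The iterate converges there.

3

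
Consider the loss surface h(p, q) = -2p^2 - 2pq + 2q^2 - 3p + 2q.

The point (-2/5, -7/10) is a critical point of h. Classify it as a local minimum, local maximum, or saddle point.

The Hessian of h is constant: H = [[-4, -2], [-2, 4]].
det(H) = (-4)·4 − (-2)² = -20.
Since det(H) < 0, H is indefinite and the critical point is a saddle point.

saddle point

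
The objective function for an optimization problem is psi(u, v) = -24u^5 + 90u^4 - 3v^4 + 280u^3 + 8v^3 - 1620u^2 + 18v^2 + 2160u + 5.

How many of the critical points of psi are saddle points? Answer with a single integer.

6

psi separates as a function of u plus a function of v, so ∇psi=0 decouples.
∂psi/∂u = -120(u - 3)(u - 2)(u - 1)(u + 3) = 0 at u ∈ {-3, 1, 2, 3}; ∂psi/∂v = -12v(v - 3)(v + 1) = 0 at v ∈ {-1, 0, 3}.
The Hessian is diagonal: diag(psi_uu, psi_vv). Second derivatives: psi_uu(-3)=14400, psi_uu(1)=-960, psi_uu(2)=600, psi_uu(3)=-1440; psi_vv(-1)=-48, psi_vv(0)=36, psi_vv(3)=-144.
Saddle points occur where the two diagonal entries have opposite signs: (-3, -1), (-3, 3), (1, 0), (2, -1), (2, 3), (3, 0). Count: 6.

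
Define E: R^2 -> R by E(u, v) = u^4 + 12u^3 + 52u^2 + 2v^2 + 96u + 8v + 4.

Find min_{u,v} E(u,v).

E(u,v) separates as P(u) + Q(v) + 4, so its minimum is min P + min Q + 4.
P'(u) = 4(u + 2)(u + 3)(u + 4) vanishes at u ∈ {-4, -3, -2}; Q'(v) = 4v + 8 vanishes at v ∈ {-2}.
Local minima of P (where P''>0): P(-4)=-64, P(-2)=-64. Local minima of Q: Q(-2)=-8.
So the global minimum of E is P(-4) + Q(-2) + 4 = -64 − 8 + 4 = -68, attained at (-4, -2).

-68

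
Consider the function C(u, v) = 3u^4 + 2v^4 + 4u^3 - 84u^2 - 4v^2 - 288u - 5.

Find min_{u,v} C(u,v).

-1479

C(u,v) separates as P(u) + Q(v) − 5, so its minimum is min P + min Q − 5.
P'(u) = 12(u - 4)(u + 2)(u + 3) vanishes at u ∈ {-3, -2, 4}; Q'(v) = 8v(v - 1)(v + 1) vanishes at v ∈ {-1, 0, 1}.
Local minima of P (where P''>0): P(-3)=243, P(4)=-1472. Local minima of Q: Q(-1)=-2, Q(1)=-2.
So the global minimum of C is P(4) + Q(-1) − 5 = -1472 − 2 − 5 = -1479, attained at (4, -1).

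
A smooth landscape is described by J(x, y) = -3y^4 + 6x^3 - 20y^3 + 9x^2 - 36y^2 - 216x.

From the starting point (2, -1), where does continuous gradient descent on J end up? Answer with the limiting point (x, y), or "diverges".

(3, -2)

J is separable, so gradient descent decouples: x follows -∂J/∂x, y follows -∂J/∂y.
∂J/∂x = 18(x - 3)(x + 4); at x=2 this is -108, so x increases.
∂J/∂y = -12y(y + 2)(y + 3); at y=-1 this is 24, so y decreases.
x converges to its nearest critical value 3 (a local min of the x-part); y converges to -2. The iterate converges to (3, -2).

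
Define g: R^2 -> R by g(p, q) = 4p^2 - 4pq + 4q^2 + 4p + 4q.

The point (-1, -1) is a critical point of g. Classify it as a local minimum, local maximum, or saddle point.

local minimum

The Hessian of g is constant: H = [[8, -4], [-4, 8]].
det(H) = 8·8 − (-4)² = 48.
det(H) > 0 and tr(H) = 16 > 0, so H is positive definite and the point is a local minimum.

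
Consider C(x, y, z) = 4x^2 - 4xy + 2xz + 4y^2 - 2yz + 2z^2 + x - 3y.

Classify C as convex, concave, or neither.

C is quadratic, so its Hessian is the constant matrix H = [[8, -4, 2], [-4, 8, -2], [2, -2, 4]].
Leading principal minors: 8, 48, 160.
All positive ⇒ H ≻ 0 ⇒ convex.

convex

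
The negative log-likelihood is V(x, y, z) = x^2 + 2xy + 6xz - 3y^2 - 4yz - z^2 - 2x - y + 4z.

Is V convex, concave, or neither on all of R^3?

neither

V is quadratic, so its Hessian is the constant matrix H = [[2, 2, 6], [2, -6, -4], [6, -4, -2]].
Leading principal minors: 2, -16, 120.
Neither pattern holds ⇒ H is indefinite ⇒ neither convex nor concave.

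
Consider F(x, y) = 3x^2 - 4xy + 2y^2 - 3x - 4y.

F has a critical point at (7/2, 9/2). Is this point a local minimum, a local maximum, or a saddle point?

local minimum

The Hessian of F is constant: H = [[6, -4], [-4, 4]].
det(H) = 6·4 − (-4)² = 8.
det(H) > 0 and tr(H) = 10 > 0, so H is positive definite and the point is a local minimum.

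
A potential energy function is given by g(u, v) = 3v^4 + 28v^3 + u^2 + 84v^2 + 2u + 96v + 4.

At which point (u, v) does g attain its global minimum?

(-1, -4)

g(u,v) separates as P(u) + Q(v) + 4, so its minimum is min P + min Q + 4.
P'(u) = 2u + 2 vanishes at u ∈ {-1}; Q'(v) = 12(v + 1)(v + 2)(v + 4) vanishes at v ∈ {-4, -2, -1}.
Local minima of P (where P''>0): P(-1)=-1. Local minima of Q: Q(-4)=-64, Q(-1)=-37.
So the global minimum of g is P(-1) + Q(-4) + 4 = -1 − 64 + 4 = -61, attained at (-1, -4).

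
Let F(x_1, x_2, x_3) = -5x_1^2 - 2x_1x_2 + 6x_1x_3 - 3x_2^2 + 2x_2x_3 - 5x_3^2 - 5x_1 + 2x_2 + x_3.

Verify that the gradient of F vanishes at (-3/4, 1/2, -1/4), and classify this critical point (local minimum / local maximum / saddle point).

local maximum

∇F = (-10x_1 - 2x_2 + 6x_3 - 5, -2x_1 - 6x_2 + 2x_3 + 2, 6x_1 + 2x_2 - 10x_3 + 1); substituting (-3/4, 1/2, -1/4) gives ∇F = (0, 0, 0), so (-3/4, 1/2, -1/4) is indeed a critical point.
The Hessian is constant: H = [[-10, -2, 6], [-2, -6, 2], [6, 2, -10]].
Leading principal minors: Δ₁ = -10, Δ₂ = 56, Δ₃ = -352.
The minors alternate sign starting negative (−, +, −), so H is negative definite: a local maximum.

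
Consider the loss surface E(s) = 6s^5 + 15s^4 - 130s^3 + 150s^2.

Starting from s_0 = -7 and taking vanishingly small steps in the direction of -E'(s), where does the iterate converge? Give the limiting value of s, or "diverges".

E'(s) = 30s(s - 2)(s - 1)(s + 5), so E'(-7) = 30240.
Gradient descent moves in the -E' direction, i.e. s is decreasing.
There is no critical point below s=-7, and E' keeps the same sign, so the iterate runs off to −∞.

diverges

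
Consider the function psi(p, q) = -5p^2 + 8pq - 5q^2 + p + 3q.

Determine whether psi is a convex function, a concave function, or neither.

psi is quadratic, so its Hessian is the constant matrix H = [[-10, 8], [8, -10]].
det(H) = 36, tr(H) = -20.
det(H) > 0 and tr(H) < 0, so H is negative definite everywhere: concave.

concave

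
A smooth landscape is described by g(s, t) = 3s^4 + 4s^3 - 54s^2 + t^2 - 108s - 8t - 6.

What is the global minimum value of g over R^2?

g(s,t) separates as P(s) + Q(t) − 6, so its minimum is min P + min Q − 6.
P'(s) = 12(s - 3)(s + 1)(s + 3) vanishes at s ∈ {-3, -1, 3}; Q'(t) = 2(t - 4) vanishes at t ∈ {4}.
Local minima of P (where P''>0): P(-3)=-27, P(3)=-459. Local minima of Q: Q(4)=-16.
So the global minimum of g is P(3) + Q(4) − 6 = -459 − 16 − 6 = -481, attained at (3, 4).

-481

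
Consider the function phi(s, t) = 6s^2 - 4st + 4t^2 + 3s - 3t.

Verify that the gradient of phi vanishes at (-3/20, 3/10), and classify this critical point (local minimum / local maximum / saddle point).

local minimum

∇phi = (12s - 4t + 3, -4s + 8t - 3); substituting (-3/20, 3/10) gives ∇phi = (0, 0), so (-3/20, 3/10) is indeed a critical point.
The Hessian of phi is constant: H = [[12, -4], [-4, 8]].
det(H) = 12·8 − (-4)² = 80.
det(H) > 0 and tr(H) = 20 > 0, so H is positive definite and the point is a local minimum.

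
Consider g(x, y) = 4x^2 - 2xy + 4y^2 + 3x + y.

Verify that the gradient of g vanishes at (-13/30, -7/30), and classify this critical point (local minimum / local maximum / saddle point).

∇g = (8x - 2y + 3, -2x + 8y + 1); substituting (-13/30, -7/30) gives ∇g = (0, 0), so (-13/30, -7/30) is indeed a critical point.
The Hessian of g is constant: H = [[8, -2], [-2, 8]].
det(H) = 8·8 − (-2)² = 60.
det(H) > 0 and tr(H) = 16 > 0, so H is positive definite and the point is a local minimum.

local minimum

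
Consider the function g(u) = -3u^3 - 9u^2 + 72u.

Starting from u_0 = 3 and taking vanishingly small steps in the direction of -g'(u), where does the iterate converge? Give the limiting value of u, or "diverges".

g'(u) = -9(u - 2)(u + 4), so g'(3) = -63.
Gradient descent moves in the -g' direction, i.e. u is increasing.
There is no critical point above u=3, and g' keeps the same sign, so the iterate runs off to +∞.

diverges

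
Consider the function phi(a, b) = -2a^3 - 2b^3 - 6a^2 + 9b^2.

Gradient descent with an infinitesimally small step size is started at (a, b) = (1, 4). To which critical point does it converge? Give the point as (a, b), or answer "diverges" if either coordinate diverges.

phi is separable, so gradient descent decouples: a follows -∂phi/∂a, b follows -∂phi/∂b.
∂phi/∂a = -6a(a + 2); at a=1 this is -18, so a increases.
∂phi/∂b = -6b(b - 3); at b=4 this is -24, so b increases.
The a-coordinate has no critical point in that direction and runs off to infinity.

diverges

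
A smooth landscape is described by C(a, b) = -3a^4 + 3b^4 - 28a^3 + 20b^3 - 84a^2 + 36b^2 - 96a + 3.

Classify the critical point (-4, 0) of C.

The mixed partial ∂²C/∂a∂b is 0, so the Hessian at any point is diag(C_aa, C_bb) = diag(-12(3a^2 + 14a + 14), 12(3b^2 + 10b + 6)).
At (-4, 0): H = diag(-72, 72).
The eigenvalues have opposite signs, so H is indefinite: a saddle point.

saddle point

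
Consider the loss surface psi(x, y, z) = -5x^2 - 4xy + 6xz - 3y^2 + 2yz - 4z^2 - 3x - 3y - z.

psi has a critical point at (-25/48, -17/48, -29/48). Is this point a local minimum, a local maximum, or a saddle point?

The Hessian is constant: H = [[-10, -4, 6], [-4, -6, 2], [6, 2, -8]].
Leading principal minors: Δ₁ = -10, Δ₂ = 44, Δ₃ = -192.
The minors alternate sign starting negative (−, +, −), so H is negative definite: a local maximum.

local maximum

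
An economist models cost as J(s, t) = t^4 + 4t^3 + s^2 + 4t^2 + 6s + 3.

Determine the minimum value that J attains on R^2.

-6

J(s,t) separates as P(s) + Q(t) + 3, so its minimum is min P + min Q + 3.
P'(s) = 2s + 6 vanishes at s ∈ {-3}; Q'(t) = 4t(t + 1)(t + 2) vanishes at t ∈ {-2, -1, 0}.
Local minima of P (where P''>0): P(-3)=-9. Local minima of Q: Q(-2)=0, Q(0)=0.
So the global minimum of J is P(-3) + Q(-2) + 3 = -9 + 0 + 3 = -6, attained at (-3, -2).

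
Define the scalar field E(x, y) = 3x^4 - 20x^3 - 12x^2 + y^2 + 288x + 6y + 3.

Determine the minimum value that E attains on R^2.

-422

E(x,y) separates as P(x) + Q(y) + 3, so its minimum is min P + min Q + 3.
P'(x) = 12(x - 4)(x - 3)(x + 2) vanishes at x ∈ {-2, 3, 4}; Q'(y) = 2y + 6 vanishes at y ∈ {-3}.
Local minima of P (where P''>0): P(-2)=-416, P(4)=448. Local minima of Q: Q(-3)=-9.
So the global minimum of E is P(-2) + Q(-3) + 3 = -416 − 9 + 3 = -422, attained at (-2, -3).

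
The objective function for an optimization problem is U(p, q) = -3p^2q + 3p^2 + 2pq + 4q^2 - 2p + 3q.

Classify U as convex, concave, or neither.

The term -3p^2q is cubic, so the Hessian is not constant.
∂²U/∂p² = -6q + 6, which takes both signs as q varies (negative for sufficiently large q). A diagonal entry of the Hessian changing sign means the Hessian is neither positive- nor negative-semidefinite on all of R^2.

neither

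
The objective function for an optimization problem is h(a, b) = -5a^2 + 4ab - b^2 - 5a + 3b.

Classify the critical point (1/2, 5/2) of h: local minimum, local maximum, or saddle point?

The Hessian of h is constant: H = [[-10, 4], [4, -2]].
det(H) = (-10)·(-2) − 4² = 4.
det(H) > 0 and tr(H) = -12 < 0, so H is negative definite and the point is a local maximum.

local maximum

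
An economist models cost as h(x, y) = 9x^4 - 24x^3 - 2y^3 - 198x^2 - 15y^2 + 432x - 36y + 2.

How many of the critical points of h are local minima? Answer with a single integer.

h separates as a function of x plus a function of y, so ∇h=0 decouples.
∂h/∂x = 36(x - 4)(x - 1)(x + 3) = 0 at x ∈ {-3, 1, 4}; ∂h/∂y = -6(y + 2)(y + 3) = 0 at y ∈ {-3, -2}.
The Hessian is diagonal: diag(h_xx, h_yy). Second derivatives: h_xx(-3)=1008, h_xx(1)=-432, h_xx(4)=756; h_yy(-3)=6, h_yy(-2)=-6.
Local minima occur where both diagonal entries positive: (-3, -3), (4, -3). Count: 2.

2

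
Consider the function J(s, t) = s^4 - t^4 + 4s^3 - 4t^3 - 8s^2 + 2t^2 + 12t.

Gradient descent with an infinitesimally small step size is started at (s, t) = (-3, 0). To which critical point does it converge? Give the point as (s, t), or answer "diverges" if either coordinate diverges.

J is separable, so gradient descent decouples: s follows -∂J/∂s, t follows -∂J/∂t.
∂J/∂s = 4s(s - 1)(s + 4); at s=-3 this is 48, so s decreases.
∂J/∂t = -4(t - 1)(t + 1)(t + 3); at t=0 this is 12, so t decreases.
s converges to its nearest critical value -4 (a local min of the s-part); t converges to -1. The iterate converges to (-4, -1).

(-4, -1)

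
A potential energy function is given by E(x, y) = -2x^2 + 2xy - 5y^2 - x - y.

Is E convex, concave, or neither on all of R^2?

concave

E is quadratic, so its Hessian is the constant matrix H = [[-4, 2], [2, -10]].
det(H) = 36, tr(H) = -14.
det(H) > 0 and tr(H) < 0, so H is negative definite everywhere: concave.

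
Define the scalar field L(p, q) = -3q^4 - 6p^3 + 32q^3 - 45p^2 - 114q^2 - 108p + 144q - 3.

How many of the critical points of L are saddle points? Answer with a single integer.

L separates as a function of p plus a function of q, so ∇L=0 decouples.
∂L/∂p = -18(p + 2)(p + 3) = 0 at p ∈ {-3, -2}; ∂L/∂q = -12(q - 4)(q - 3)(q - 1) = 0 at q ∈ {1, 3, 4}.
The Hessian is diagonal: diag(L_pp, L_qq). Second derivatives: L_pp(-3)=18, L_pp(-2)=-18; L_qq(1)=-72, L_qq(3)=24, L_qq(4)=-36.
Saddle points occur where the two diagonal entries have opposite signs: (-3, 1), (-3, 4), (-2, 3). Count: 3.

3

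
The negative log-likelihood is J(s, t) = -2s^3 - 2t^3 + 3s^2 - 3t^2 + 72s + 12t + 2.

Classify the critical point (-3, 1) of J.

The mixed partial ∂²J/∂s∂t is 0, so the Hessian at any point is diag(J_ss, J_tt) = diag(6(-2s + 1), -6(2t + 1)).
At (-3, 1): H = diag(42, -18).
The eigenvalues have opposite signs, so H is indefinite: a saddle point.

saddle point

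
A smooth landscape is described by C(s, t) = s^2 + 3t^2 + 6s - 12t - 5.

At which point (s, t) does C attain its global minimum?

C(s,t) separates as P(s) + Q(t) − 5, so its minimum is min P + min Q − 5.
P'(s) = 2s + 6 vanishes at s ∈ {-3}; Q'(t) = 6(t - 2) vanishes at t ∈ {2}.
Local minima of P (where P''>0): P(-3)=-9. Local minima of Q: Q(2)=-12.
So the global minimum of C is P(-3) + Q(2) − 5 = -9 − 12 − 5 = -26, attained at (-3, 2).

(-3, 2)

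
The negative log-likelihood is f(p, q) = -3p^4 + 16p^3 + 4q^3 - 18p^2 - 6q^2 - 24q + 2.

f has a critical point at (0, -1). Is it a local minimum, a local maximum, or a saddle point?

local maximum

The mixed partial ∂²f/∂p∂q is 0, so the Hessian at any point is diag(f_pp, f_qq) = diag(12(-3p^2 + 8p - 3), 12(2q - 1)).
At (0, -1): H = diag(-36, -36).
Both eigenvalues are negative, so H is negative definite: a local maximum.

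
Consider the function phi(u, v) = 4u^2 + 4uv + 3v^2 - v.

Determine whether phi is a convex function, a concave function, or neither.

convex

phi is quadratic, so its Hessian is the constant matrix H = [[8, 4], [4, 6]].
det(H) = 32, tr(H) = 14.
det(H) > 0 and tr(H) > 0, so H is positive definite everywhere: convex.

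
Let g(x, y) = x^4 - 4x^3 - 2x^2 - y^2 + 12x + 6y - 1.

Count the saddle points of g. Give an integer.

g separates as a function of x plus a function of y, so ∇g=0 decouples.
∂g/∂x = 4(x - 3)(x - 1)(x + 1) = 0 at x ∈ {-1, 1, 3}; ∂g/∂y = -2(y - 3) = 0 at y ∈ {3}.
The Hessian is diagonal: diag(g_xx, g_yy). Second derivatives: g_xx(-1)=32, g_xx(1)=-16, g_xx(3)=32; g_yy(3)=-2.
Saddle points occur where the two diagonal entries have opposite signs: (-1, 3), (3, 3). Count: 2.

2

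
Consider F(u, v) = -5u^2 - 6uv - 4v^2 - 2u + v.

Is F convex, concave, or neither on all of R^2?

concave

F is quadratic, so its Hessian is the constant matrix H = [[-10, -6], [-6, -8]].
det(H) = 44, tr(H) = -18.
det(H) > 0 and tr(H) < 0, so H is negative definite everywhere: concave.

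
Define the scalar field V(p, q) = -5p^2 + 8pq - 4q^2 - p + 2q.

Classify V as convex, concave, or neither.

V is quadratic, so its Hessian is the constant matrix H = [[-10, 8], [8, -8]].
det(H) = 16, tr(H) = -18.
det(H) > 0 and tr(H) < 0, so H is negative definite everywhere: concave.

concave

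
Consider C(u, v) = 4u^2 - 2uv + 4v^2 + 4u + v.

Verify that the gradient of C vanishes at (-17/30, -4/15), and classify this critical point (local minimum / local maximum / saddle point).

local minimum

∇C = (8u - 2v + 4, -2u + 8v + 1); substituting (-17/30, -4/15) gives ∇C = (0, 0), so (-17/30, -4/15) is indeed a critical point.
The Hessian of C is constant: H = [[8, -2], [-2, 8]].
det(H) = 8·8 − (-2)² = 60.
det(H) > 0 and tr(H) = 16 > 0, so H is positive definite and the point is a local minimum.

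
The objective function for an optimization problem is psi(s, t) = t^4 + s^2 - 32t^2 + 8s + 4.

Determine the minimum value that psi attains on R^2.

-268

psi(s,t) separates as P(s) + Q(t) + 4, so its minimum is min P + min Q + 4.
P'(s) = 2s + 8 vanishes at s ∈ {-4}; Q'(t) = 4t(t - 4)(t + 4) vanishes at t ∈ {-4, 0, 4}.
Local minima of P (where P''>0): P(-4)=-16. Local minima of Q: Q(-4)=-256, Q(4)=-256.
So the global minimum of psi is P(-4) + Q(-4) + 4 = -16 − 256 + 4 = -268, attained at (-4, -4).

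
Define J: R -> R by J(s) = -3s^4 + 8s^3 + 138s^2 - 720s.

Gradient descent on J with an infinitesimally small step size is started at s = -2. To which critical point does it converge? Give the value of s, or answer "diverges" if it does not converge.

J'(s) = -12(s - 4)(s - 3)(s + 5), so J'(-2) = -1080.
Gradient descent moves in the -J' direction, i.e. s is increasing.
The nearest critical point in that direction is s = 3, where J'' = 96 > 0 (a local minimum). The iterate converges there.

3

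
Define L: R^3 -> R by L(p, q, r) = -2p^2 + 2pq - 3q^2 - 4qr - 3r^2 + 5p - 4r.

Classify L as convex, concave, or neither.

L is quadratic, so its Hessian is the constant matrix H = [[-4, 2, 0], [2, -6, -4], [0, -4, -6]].
Leading principal minors: -4, 20, -56.
Signs alternate −, +, − ⇒ H ≺ 0 ⇒ concave.

concave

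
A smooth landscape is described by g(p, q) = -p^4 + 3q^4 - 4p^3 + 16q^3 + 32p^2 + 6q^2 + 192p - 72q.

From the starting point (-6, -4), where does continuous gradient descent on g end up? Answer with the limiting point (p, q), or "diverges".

diverges

g is separable, so gradient descent decouples: p follows -∂g/∂p, q follows -∂g/∂q.
∂g/∂p = -4(p - 4)(p + 3)(p + 4); at p=-6 this is 240, so p decreases.
∂g/∂q = 12(q - 1)(q + 2)(q + 3); at q=-4 this is -120, so q increases.
The p-coordinate has no critical point in that direction and runs off to infinity.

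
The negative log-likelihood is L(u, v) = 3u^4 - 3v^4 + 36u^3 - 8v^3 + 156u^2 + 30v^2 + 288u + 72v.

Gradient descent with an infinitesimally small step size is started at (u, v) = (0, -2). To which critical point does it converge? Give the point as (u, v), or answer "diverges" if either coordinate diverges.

L is separable, so gradient descent decouples: u follows -∂L/∂u, v follows -∂L/∂v.
∂L/∂u = 12(u + 2)(u + 3)(u + 4); at u=0 this is 288, so u decreases.
∂L/∂v = -12(v - 2)(v + 1)(v + 3); at v=-2 this is -48, so v increases.
u converges to its nearest critical value -2 (a local min of the u-part); v converges to -1. The iterate converges to (-2, -1).

(-2, -1)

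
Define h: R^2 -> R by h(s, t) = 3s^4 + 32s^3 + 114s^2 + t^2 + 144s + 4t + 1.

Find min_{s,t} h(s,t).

h(s,t) separates as P(s) + Q(t) + 1, so its minimum is min P + min Q + 1.
P'(s) = 12(s + 1)(s + 3)(s + 4) vanishes at s ∈ {-4, -3, -1}; Q'(t) = 2(t + 2) vanishes at t ∈ {-2}.
Local minima of P (where P''>0): P(-4)=-32, P(-1)=-59. Local minima of Q: Q(-2)=-4.
So the global minimum of h is P(-1) + Q(-2) + 1 = -59 − 4 + 1 = -62, attained at (-1, -2).

-62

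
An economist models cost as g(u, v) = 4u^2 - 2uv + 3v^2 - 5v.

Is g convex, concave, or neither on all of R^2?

g is quadratic, so its Hessian is the constant matrix H = [[8, -2], [-2, 6]].
det(H) = 44, tr(H) = 14.
det(H) > 0 and tr(H) > 0, so H is positive definite everywhere: convex.

convex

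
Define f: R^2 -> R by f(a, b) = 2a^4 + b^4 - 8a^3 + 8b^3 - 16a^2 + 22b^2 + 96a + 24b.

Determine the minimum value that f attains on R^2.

f(a,b) separates as P(a) + Q(b), so its minimum is min P + min Q.
P'(a) = 8(a - 3)(a - 2)(a + 2) vanishes at a ∈ {-2, 2, 3}; Q'(b) = 4(b + 1)(b + 2)(b + 3) vanishes at b ∈ {-3, -2, -1}.
Local minima of P (where P''>0): P(-2)=-160, P(3)=90. Local minima of Q: Q(-3)=-9, Q(-1)=-9.
So the global minimum of f is P(-2) + Q(-3) = -160 − 9 = -169, attained at (-2, -3).

-169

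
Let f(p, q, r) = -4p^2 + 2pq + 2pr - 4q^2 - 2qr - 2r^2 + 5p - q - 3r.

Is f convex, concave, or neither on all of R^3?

f is quadratic, so its Hessian is the constant matrix H = [[-8, 2, 2], [2, -8, -2], [2, -2, -4]].
Leading principal minors: -8, 60, -192.
Signs alternate −, +, − ⇒ H ≺ 0 ⇒ concave.

concave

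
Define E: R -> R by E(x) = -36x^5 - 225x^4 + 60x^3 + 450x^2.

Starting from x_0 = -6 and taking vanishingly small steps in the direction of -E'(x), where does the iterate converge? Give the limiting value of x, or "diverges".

-5

E'(x) = -180x(x - 1)(x + 1)(x + 5), so E'(-6) = -37800.
Gradient descent moves in the -E' direction, i.e. x is increasing.
The nearest critical point in that direction is x = -5, where E'' = 21600 > 0 (a local minimum). The iterate converges there.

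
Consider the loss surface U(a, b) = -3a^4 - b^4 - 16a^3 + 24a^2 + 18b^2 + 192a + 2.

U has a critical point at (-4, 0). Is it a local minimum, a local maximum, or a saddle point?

saddle point

The mixed partial ∂²U/∂a∂b is 0, so the Hessian at any point is diag(U_aa, U_bb) = diag(12(-3a^2 - 8a + 4), 12(-b^2 + 3)).
At (-4, 0): H = diag(-144, 36).
The eigenvalues have opposite signs, so H is indefinite: a saddle point.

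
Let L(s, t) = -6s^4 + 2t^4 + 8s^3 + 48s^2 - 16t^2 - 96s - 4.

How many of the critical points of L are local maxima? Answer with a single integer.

L separates as a function of s plus a function of t, so ∇L=0 decouples.
∂L/∂s = -24(s - 2)(s - 1)(s + 2) = 0 at s ∈ {-2, 1, 2}; ∂L/∂t = 8t(t - 2)(t + 2) = 0 at t ∈ {-2, 0, 2}.
The Hessian is diagonal: diag(L_ss, L_tt). Second derivatives: L_ss(-2)=-288, L_ss(1)=72, L_ss(2)=-96; L_tt(-2)=64, L_tt(0)=-32, L_tt(2)=64.
Local maxima occur where both diagonal entries negative: (-2, 0), (2, 0). Count: 2.

2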